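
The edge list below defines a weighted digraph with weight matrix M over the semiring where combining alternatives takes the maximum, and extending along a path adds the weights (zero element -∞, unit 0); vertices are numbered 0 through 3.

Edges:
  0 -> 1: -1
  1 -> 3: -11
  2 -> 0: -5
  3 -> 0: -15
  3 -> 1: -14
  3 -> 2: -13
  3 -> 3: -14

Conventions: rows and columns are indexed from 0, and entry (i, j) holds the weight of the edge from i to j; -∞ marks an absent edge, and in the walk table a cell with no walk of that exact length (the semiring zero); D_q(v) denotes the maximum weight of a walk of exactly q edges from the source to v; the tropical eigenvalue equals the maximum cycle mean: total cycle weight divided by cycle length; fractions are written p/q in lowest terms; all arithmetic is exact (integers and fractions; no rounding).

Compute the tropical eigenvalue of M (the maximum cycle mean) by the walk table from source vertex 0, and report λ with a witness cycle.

q=0: [0, -∞, -∞, -∞]
q=1: [-∞, -1, -∞, -∞]
q=2: [-∞, -∞, -∞, -12]
q=3: [-27, -26, -25, -26]
q=4: [-30, -28, -39, -37]
Optimal cycle mean attained by: cycle 0->1->3->2->0, total (-1) + (-11) + (-13) + (-5), length 4.
Answer: λ = -15/2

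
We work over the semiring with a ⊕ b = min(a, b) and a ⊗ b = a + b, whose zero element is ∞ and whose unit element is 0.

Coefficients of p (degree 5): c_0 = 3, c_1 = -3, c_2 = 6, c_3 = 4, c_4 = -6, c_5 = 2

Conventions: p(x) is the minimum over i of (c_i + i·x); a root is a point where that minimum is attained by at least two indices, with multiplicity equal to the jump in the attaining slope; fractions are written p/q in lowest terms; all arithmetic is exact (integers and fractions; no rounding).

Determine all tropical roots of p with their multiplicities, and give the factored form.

hull edge (i=0, c=3) to (i=1, c=-3): slope -6, span 1
hull edge (i=1, c=-3) to (i=4, c=-6): slope -1, span 3
hull edge (i=4, c=-6) to (i=5, c=2): slope 8, span 1
Factored form: p(x) = 2 ⊗ (x ⊕ (-8)) ⊗ (x ⊕ 1) ⊗ (x ⊕ 1) ⊗ (x ⊕ 1) ⊗ (x ⊕ 6)
Answer: roots = -8 (mult 1), 1 (mult 3), 6 (mult 1)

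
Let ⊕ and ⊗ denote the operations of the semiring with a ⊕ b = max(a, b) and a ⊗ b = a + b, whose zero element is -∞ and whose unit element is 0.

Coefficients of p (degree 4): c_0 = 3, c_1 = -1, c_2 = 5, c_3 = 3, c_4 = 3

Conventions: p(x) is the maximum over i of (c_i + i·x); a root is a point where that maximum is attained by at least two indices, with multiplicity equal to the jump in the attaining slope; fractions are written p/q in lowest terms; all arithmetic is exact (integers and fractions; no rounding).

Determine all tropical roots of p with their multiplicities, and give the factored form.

hull edge (i=0, c=3) to (i=2, c=5): slope 1, span 2
hull edge (i=2, c=5) to (i=4, c=3): slope -1, span 2
Factored form: p(x) = 3 ⊗ (x ⊕ (-1)) ⊗ (x ⊕ (-1)) ⊗ (x ⊕ 1) ⊗ (x ⊕ 1)
Answer: roots = -1 (mult 2), 1 (mult 2)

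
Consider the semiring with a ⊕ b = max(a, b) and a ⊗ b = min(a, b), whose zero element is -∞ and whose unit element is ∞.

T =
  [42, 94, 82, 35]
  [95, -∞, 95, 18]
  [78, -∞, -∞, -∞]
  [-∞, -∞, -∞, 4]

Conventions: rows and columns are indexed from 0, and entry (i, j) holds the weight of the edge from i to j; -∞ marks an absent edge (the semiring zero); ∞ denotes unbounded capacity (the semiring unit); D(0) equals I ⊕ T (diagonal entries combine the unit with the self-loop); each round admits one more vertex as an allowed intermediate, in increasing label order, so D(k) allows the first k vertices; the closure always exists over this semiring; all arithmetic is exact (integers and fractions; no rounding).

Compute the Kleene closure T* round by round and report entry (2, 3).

D(0):
  [∞, 94, 82, 35]
  [95, ∞, 95, 18]
  [78, -∞, ∞, -∞]
  [-∞, -∞, -∞, ∞]
D(1):
  [∞, 94, 82, 35]
  [95, ∞, 95, 35]
  [78, 78, ∞, 35]
  [-∞, -∞, -∞, ∞]
D(2):
  [∞, 94, 94, 35]
  [95, ∞, 95, 35]
  [78, 78, ∞, 35]
  [-∞, -∞, -∞, ∞]
D(3):
  [∞, 94, 94, 35]
  [95, ∞, 95, 35]
  [78, 78, ∞, 35]
  [-∞, -∞, -∞, ∞]
D(4):
  [∞, 94, 94, 35]
  [95, ∞, 95, 35]
  [78, 78, ∞, 35]
  [-∞, -∞, -∞, ∞]
Answer: T*[2][3] = 35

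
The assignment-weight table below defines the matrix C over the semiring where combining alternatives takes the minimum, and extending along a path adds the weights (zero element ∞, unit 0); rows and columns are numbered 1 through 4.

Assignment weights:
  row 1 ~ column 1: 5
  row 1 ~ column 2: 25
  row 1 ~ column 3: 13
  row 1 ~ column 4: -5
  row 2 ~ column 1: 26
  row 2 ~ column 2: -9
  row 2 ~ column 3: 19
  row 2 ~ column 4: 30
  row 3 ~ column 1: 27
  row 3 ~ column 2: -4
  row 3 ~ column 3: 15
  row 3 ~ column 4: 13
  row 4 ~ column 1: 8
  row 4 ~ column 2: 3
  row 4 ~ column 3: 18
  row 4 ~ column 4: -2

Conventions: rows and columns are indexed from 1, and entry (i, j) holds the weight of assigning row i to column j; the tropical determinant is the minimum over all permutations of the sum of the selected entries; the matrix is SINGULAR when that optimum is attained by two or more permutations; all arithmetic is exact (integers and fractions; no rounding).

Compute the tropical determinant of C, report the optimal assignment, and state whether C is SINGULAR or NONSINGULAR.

σ = (1, 2, 3, 4): 5 + (-9) + 15 + (-2) = 9
σ = (1, 2, 4, 3): 5 + (-9) + 13 + 18 = 27
σ = (1, 3, 2, 4): 5 + 19 + (-4) + (-2) = 18
σ = (1, 3, 4, 2): 5 + 19 + 13 + 3 = 40
σ = (1, 4, 2, 3): 5 + 30 + (-4) + 18 = 49
σ = (1, 4, 3, 2): 5 + 30 + 15 + 3 = 53
σ = (2, 1, 3, 4): 25 + 26 + 15 + (-2) = 64
σ = (2, 1, 4, 3): 25 + 26 + 13 + 18 = 82
σ = (2, 3, 1, 4): 25 + 19 + 27 + (-2) = 69
σ = (2, 3, 4, 1): 25 + 19 + 13 + 8 = 65
σ = (2, 4, 1, 3): 25 + 30 + 27 + 18 = 100
σ = (2, 4, 3, 1): 25 + 30 + 15 + 8 = 78
σ = (3, 1, 2, 4): 13 + 26 + (-4) + (-2) = 33
σ = (3, 1, 4, 2): 13 + 26 + 13 + 3 = 55
σ = (3, 2, 1, 4): 13 + (-9) + 27 + (-2) = 29
σ = (3, 2, 4, 1): 13 + (-9) + 13 + 8 = 25
σ = (3, 4, 1, 2): 13 + 30 + 27 + 3 = 73
σ = (3, 4, 2, 1): 13 + 30 + (-4) + 8 = 47
σ = (4, 1, 2, 3): (-5) + 26 + (-4) + 18 = 35
σ = (4, 1, 3, 2): (-5) + 26 + 15 + 3 = 39
σ = (4, 2, 1, 3): (-5) + (-9) + 27 + 18 = 31
σ = (4, 2, 3, 1): (-5) + (-9) + 15 + 8 = 9
σ = (4, 3, 1, 2): (-5) + 19 + 27 + 3 = 44
σ = (4, 3, 2, 1): (-5) + 19 + (-4) + 8 = 18
Optimal value attained by: σ = (1, 2, 3, 4).
Answer: det⊕(C) = 9; verdict: SINGULAR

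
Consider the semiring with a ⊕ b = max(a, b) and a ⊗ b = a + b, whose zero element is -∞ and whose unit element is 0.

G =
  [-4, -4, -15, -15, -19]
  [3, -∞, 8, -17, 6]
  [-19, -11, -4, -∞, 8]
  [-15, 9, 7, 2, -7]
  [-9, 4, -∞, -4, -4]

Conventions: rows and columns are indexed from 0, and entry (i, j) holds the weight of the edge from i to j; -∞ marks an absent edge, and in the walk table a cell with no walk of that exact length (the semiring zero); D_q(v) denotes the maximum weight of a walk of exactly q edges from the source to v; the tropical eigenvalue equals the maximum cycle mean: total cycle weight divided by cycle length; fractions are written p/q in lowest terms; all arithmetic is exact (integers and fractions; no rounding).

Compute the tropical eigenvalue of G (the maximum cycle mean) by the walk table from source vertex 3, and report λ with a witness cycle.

q=0: [-∞, -∞, -∞, 0, -∞]
q=1: [-15, 9, 7, 2, -7]
q=2: [12, 11, 17, 4, 15]
q=3: [14, 19, 19, 11, 25]
q=4: [22, 29, 27, 21, 27]
q=5: [32, 31, 37, 23, 35]
Optimal cycle mean attained by: cycle 1->2->4->1, total 8 + 8 + 4, length 3.
Answer: λ = 20/3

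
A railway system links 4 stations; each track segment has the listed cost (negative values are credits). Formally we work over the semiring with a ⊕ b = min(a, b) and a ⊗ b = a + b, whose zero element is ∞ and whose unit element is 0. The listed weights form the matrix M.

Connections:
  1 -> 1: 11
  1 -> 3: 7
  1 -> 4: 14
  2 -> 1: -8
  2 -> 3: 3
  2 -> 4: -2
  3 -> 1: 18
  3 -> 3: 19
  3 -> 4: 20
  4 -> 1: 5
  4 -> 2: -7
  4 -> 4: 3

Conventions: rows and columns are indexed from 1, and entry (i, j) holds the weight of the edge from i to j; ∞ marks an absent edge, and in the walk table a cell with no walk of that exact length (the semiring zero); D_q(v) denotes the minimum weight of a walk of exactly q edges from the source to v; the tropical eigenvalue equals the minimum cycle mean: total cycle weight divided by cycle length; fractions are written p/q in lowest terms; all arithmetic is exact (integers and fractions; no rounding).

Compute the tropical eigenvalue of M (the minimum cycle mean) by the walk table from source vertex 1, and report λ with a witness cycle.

q=0: [0, ∞, ∞, ∞]
q=1: [11, ∞, 7, 14]
q=2: [19, 7, 18, 17]
q=3: [-1, 10, 10, 5]
q=4: [2, -2, 6, 8]
Optimal cycle mean attained by: cycle 2->4->2, total (-2) + (-7), length 2.
Answer: λ = -9/2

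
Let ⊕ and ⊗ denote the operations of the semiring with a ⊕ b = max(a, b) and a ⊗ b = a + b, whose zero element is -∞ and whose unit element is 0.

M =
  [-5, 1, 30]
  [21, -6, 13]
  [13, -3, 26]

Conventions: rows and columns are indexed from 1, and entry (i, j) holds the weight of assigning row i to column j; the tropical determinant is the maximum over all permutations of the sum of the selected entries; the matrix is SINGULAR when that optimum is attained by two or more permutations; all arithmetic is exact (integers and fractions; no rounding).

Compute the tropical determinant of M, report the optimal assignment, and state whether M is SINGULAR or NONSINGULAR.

σ = (1, 2, 3): (-5) + (-6) + 26 = 15
σ = (1, 3, 2): (-5) + 13 + (-3) = 5
σ = (2, 1, 3): 1 + 21 + 26 = 48
σ = (2, 3, 1): 1 + 13 + 13 = 27
σ = (3, 1, 2): 30 + 21 + (-3) = 48
σ = (3, 2, 1): 30 + (-6) + 13 = 37
Optimal value attained by: σ = (2, 1, 3).
Answer: det⊕(M) = 48; verdict: SINGULAR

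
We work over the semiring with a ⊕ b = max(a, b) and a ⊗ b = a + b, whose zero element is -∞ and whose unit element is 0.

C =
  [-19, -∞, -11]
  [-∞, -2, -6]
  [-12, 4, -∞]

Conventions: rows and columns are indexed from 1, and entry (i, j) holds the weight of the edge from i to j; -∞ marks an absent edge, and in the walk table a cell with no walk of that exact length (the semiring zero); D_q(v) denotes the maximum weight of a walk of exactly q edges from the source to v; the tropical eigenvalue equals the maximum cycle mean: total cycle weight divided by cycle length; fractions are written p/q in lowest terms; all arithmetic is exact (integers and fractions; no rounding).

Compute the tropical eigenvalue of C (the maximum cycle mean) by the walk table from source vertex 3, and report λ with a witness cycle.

q=0: [-∞, -∞, 0]
q=1: [-12, 4, -∞]
q=2: [-31, 2, -2]
q=3: [-14, 2, -4]
Optimal cycle mean attained by: cycle 2->3->2, total (-6) + 4, length 2.
Answer: λ = -1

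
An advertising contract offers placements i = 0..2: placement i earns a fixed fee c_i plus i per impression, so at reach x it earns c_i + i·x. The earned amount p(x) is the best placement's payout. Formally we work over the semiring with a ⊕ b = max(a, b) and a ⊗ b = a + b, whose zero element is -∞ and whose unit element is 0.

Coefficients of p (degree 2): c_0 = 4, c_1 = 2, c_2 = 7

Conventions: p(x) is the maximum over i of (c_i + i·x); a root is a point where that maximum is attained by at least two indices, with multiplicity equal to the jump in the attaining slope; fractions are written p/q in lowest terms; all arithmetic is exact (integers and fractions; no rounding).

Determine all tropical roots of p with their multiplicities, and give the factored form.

hull edge (i=0, c=4) to (i=2, c=7): slope 3/2, span 2
Factored form: p(x) = 7 ⊗ (x ⊕ (-3/2)) ⊗ (x ⊕ (-3/2))
Answer: roots = -3/2 (mult 2)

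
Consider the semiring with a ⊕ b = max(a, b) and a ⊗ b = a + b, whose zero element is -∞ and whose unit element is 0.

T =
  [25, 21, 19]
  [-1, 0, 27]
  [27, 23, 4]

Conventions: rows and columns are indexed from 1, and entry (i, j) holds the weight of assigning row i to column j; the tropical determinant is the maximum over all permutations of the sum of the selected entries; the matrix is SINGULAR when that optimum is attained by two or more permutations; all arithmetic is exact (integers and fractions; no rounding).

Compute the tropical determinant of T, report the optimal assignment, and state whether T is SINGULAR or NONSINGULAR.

σ = (1, 2, 3): 25 + 0 + 4 = 29
σ = (1, 3, 2): 25 + 27 + 23 = 75
σ = (2, 1, 3): 21 + (-1) + 4 = 24
σ = (2, 3, 1): 21 + 27 + 27 = 75
σ = (3, 1, 2): 19 + (-1) + 23 = 41
σ = (3, 2, 1): 19 + 0 + 27 = 46
Optimal value attained by: σ = (1, 3, 2).
Answer: det⊕(T) = 75; verdict: SINGULAR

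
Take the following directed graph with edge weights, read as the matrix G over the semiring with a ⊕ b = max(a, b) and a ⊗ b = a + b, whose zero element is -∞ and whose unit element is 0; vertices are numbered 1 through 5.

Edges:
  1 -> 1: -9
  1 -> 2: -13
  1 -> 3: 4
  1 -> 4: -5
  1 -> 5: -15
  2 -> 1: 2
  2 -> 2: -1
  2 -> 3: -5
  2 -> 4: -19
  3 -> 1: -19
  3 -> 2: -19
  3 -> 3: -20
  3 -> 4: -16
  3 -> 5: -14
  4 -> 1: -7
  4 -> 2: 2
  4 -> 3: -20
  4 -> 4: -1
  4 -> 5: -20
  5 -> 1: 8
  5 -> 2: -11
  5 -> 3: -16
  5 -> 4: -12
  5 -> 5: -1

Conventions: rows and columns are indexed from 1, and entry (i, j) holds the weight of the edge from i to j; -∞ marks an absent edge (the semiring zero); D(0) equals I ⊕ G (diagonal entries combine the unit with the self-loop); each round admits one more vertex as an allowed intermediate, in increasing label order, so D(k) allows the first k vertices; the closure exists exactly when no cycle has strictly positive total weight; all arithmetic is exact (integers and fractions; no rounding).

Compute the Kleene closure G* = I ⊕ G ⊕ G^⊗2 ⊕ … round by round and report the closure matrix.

D(0):
  [0, -13, 4, -5, -15]
  [2, 0, -5, -19, -∞]
  [-19, -19, 0, -16, -14]
  [-7, 2, -20, 0, -20]
  [8, -11, -16, -12, 0]
D(1):
  [0, -13, 4, -5, -15]
  [2, 0, 6, -3, -13]
  [-19, -19, 0, -16, -14]
  [-7, 2, -3, 0, -20]
  [8, -5, 12, 3, 0]
D(2):
  [0, -13, 4, -5, -15]
  [2, 0, 6, -3, -13]
  [-17, -19, 0, -16, -14]
  [4, 2, 8, 0, -11]
  [8, -5, 12, 3, 0]
D(3):
  [0, -13, 4, -5, -10]
  [2, 0, 6, -3, -8]
  [-17, -19, 0, -16, -14]
  [4, 2, 8, 0, -6]
  [8, -5, 12, 3, 0]
D(4):
  [0, -3, 4, -5, -10]
  [2, 0, 6, -3, -8]
  [-12, -14, 0, -16, -14]
  [4, 2, 8, 0, -6]
  [8, 5, 12, 3, 0]
D(5):
  [0, -3, 4, -5, -10]
  [2, 0, 6, -3, -8]
  [-6, -9, 0, -11, -14]
  [4, 2, 8, 0, -6]
  [8, 5, 12, 3, 0]
Answer: G* = [[0, -3, 4, -5, -10], [2, 0, 6, -3, -8], [-6, -9, 0, -11, -14], [4, 2, 8, 0, -6], [8, 5, 12, 3, 0]]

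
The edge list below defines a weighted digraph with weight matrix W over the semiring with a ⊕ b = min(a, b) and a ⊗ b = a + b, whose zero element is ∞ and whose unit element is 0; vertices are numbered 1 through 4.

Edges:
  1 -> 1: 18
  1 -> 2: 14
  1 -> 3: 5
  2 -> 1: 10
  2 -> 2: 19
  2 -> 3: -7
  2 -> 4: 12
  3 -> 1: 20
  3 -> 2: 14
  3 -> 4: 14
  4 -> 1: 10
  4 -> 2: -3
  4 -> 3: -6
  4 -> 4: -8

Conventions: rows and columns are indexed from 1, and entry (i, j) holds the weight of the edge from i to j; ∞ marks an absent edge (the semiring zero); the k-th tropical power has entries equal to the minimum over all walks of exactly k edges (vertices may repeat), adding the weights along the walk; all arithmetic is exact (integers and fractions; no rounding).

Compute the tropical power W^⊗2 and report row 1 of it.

W^⊗2:
  [24, 19, 7, 19]
  [13, 7, 6, 4]
  [24, 11, 7, 6]
  [2, -11, -14, -16]
Answer: row 1 of W^⊗2 = [24, 19, 7, 19]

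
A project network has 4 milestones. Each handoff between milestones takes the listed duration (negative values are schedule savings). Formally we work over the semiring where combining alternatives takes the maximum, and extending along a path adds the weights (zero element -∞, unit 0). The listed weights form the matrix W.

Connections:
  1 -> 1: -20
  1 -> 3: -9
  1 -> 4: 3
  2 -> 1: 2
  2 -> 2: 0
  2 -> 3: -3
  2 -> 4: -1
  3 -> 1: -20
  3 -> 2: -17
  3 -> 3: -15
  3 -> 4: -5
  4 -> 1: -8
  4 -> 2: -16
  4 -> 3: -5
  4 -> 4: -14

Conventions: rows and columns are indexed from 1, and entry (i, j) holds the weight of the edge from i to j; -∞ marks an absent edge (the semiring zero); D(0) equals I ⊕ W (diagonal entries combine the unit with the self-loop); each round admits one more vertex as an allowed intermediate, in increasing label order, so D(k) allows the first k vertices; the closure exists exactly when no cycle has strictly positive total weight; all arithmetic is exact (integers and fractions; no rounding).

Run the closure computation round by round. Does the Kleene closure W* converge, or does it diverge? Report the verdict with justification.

D(0):
  [0, -∞, -9, 3]
  [2, 0, -3, -1]
  [-20, -17, 0, -5]
  [-8, -16, -5, 0]
D(1):
  [0, -∞, -9, 3]
  [2, 0, -3, 5]
  [-20, -17, 0, -5]
  [-8, -16, -5, 0]
D(2):
  [0, -∞, -9, 3]
  [2, 0, -3, 5]
  [-15, -17, 0, -5]
  [-8, -16, -5, 0]
D(3):
  [0, -26, -9, 3]
  [2, 0, -3, 5]
  [-15, -17, 0, -5]
  [-8, -16, -5, 0]
D(4):
  [0, -13, -2, 3]
  [2, 0, 0, 5]
  [-13, -17, 0, -5]
  [-8, -16, -5, 0]
Key observation: every diagonal entry stays at the unit through all rounds, so no improving cycle exists.
Answer: CONVERGES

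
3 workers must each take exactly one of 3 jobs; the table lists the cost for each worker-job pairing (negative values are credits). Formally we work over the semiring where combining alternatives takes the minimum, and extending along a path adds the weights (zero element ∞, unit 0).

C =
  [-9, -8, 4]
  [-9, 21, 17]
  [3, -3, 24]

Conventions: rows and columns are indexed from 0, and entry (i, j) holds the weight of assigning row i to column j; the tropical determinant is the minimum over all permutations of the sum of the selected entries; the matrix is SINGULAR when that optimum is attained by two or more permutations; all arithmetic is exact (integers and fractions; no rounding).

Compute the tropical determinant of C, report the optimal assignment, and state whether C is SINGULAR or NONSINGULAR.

σ = (0, 1, 2): (-9) + 21 + 24 = 36
σ = (0, 2, 1): (-9) + 17 + (-3) = 5
σ = (1, 0, 2): (-8) + (-9) + 24 = 7
σ = (1, 2, 0): (-8) + 17 + 3 = 12
σ = (2, 0, 1): 4 + (-9) + (-3) = -8
σ = (2, 1, 0): 4 + 21 + 3 = 28
Optimal value attained by: σ = (2, 0, 1).
Answer: det⊕(C) = -8; verdict: NONSINGULAR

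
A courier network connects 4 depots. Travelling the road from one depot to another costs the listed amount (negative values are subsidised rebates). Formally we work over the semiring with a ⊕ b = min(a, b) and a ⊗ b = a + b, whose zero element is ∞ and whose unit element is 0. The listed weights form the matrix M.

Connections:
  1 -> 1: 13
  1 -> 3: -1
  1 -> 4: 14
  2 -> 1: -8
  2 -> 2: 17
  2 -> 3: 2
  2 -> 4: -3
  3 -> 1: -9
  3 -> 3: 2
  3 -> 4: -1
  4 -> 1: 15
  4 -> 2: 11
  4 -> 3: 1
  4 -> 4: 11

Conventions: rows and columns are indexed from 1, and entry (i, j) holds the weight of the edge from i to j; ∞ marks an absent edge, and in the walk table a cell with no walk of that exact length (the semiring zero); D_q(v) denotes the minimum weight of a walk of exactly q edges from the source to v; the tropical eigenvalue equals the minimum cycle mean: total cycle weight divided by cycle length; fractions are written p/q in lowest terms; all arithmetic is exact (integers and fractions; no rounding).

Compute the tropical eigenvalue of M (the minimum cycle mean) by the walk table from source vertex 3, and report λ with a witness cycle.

q=0: [∞, ∞, 0, ∞]
q=1: [-9, ∞, 2, -1]
q=2: [-7, 10, -10, 1]
q=3: [-19, 12, -8, -11]
q=4: [-17, 0, -20, -9]
Optimal cycle mean attained by: cycle 1->3->1, total (-1) + (-9), length 2.
Answer: λ = -5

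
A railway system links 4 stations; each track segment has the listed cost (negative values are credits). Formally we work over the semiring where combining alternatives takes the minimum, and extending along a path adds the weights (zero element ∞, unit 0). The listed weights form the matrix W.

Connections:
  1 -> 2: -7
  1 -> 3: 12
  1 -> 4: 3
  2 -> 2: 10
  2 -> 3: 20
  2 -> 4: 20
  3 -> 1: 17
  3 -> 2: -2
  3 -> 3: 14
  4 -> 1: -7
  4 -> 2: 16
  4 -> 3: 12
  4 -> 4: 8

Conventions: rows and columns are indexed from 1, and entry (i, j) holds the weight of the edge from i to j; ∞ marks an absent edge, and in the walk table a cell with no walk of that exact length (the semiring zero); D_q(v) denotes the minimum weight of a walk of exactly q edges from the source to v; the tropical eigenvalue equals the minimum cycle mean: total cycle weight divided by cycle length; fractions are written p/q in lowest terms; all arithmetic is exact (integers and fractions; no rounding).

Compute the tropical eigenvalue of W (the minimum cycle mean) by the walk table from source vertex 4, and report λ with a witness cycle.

q=0: [∞, ∞, ∞, 0]
q=1: [-7, 16, 12, 8]
q=2: [1, -14, 5, -4]
q=3: [-11, -6, 6, 4]
q=4: [-3, -18, 1, -8]
Optimal cycle mean attained by: cycle 1->4->1, total 3 + (-7), length 2.
Answer: λ = -2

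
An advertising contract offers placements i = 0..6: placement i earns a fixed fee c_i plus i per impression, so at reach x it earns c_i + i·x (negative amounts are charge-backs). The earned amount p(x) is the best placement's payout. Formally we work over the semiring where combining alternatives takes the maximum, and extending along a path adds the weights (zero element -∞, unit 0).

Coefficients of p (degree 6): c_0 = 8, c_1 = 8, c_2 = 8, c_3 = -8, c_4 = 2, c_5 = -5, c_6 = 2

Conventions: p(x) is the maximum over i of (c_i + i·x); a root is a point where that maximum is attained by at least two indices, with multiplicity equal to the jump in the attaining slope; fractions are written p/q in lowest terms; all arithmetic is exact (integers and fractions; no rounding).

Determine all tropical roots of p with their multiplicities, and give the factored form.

hull edge (i=0, c=8) to (i=2, c=8): slope 0, span 2
hull edge (i=2, c=8) to (i=6, c=2): slope -3/2, span 4
Factored form: p(x) = 2 ⊗ (x ⊕ 0) ⊗ (x ⊕ 0) ⊗ (x ⊕ 3/2) ⊗ (x ⊕ 3/2) ⊗ (x ⊕ 3/2) ⊗ (x ⊕ 3/2)
Answer: roots = 0 (mult 2), 3/2 (mult 4)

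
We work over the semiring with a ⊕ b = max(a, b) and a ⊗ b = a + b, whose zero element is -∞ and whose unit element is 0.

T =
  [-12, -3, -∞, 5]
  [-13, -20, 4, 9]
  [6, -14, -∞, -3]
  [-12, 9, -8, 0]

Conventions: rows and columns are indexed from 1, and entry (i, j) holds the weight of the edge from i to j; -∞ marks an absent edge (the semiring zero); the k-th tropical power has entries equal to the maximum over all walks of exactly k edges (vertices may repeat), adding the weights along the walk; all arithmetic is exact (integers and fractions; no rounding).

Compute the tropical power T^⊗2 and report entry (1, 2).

T^⊗2:
  [-7, 14, 1, 6]
  [10, 18, 1, 9]
  [-6, 6, -10, 11]
  [-2, 9, 13, 18]
Key observation: the optimum is the walk 1->4->2, with weight 5 + 9 = 14.
Optimal value attained by: walk 1->4->2.
Answer: (T^⊗2)[1][2] = 14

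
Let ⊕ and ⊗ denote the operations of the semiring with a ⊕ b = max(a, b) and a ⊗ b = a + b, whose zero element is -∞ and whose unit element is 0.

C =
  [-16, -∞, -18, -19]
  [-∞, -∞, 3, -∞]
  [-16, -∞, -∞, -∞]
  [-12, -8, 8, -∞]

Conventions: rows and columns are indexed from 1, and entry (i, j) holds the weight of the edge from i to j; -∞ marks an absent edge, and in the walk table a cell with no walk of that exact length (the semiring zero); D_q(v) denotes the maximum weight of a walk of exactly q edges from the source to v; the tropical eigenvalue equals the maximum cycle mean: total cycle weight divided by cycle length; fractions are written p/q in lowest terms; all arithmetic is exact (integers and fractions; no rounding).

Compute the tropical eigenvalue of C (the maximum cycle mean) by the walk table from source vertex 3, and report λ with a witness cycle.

q=0: [-∞, -∞, 0, -∞]
q=1: [-16, -∞, -∞, -∞]
q=2: [-32, -∞, -34, -35]
q=3: [-47, -43, -27, -51]
q=4: [-43, -59, -40, -66]
Optimal cycle mean attained by: cycle 1->4->3->1, total (-19) + 8 + (-16), length 3.
Answer: λ = -9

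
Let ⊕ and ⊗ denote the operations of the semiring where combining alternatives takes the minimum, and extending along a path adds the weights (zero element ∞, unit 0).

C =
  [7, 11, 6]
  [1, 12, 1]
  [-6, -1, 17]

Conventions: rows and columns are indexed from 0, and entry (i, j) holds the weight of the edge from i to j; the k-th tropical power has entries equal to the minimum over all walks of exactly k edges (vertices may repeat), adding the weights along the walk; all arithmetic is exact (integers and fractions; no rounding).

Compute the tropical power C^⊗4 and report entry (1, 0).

C^⊗2:
  [0, 5, 12]
  [-5, 0, 7]
  [0, 5, 0]
C^⊗3:
  [6, 11, 6]
  [1, 6, 1]
  [-6, -1, 6]
C^⊗4:
  [0, 5, 12]
  [-5, 0, 7]
  [0, 5, 0]
Key observation: the optimum is the walk 1->2->0->2->0, with weight 1 + (-6) + 6 + (-6) = -5.
Optimal value attained by: walk 1->2->0->2->0.
Answer: (C^⊗4)[1][0] = -5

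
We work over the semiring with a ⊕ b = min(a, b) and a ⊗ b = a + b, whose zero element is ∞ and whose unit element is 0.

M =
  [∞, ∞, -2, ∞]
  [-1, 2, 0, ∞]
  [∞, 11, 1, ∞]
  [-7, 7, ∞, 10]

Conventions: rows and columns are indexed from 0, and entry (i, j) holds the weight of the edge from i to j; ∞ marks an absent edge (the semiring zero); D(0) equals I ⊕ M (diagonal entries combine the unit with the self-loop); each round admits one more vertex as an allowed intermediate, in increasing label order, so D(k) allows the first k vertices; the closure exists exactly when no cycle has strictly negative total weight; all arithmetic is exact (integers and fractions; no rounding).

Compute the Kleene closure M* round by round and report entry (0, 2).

D(0):
  [0, ∞, -2, ∞]
  [-1, 0, 0, ∞]
  [∞, 11, 0, ∞]
  [-7, 7, ∞, 0]
D(1):
  [0, ∞, -2, ∞]
  [-1, 0, -3, ∞]
  [∞, 11, 0, ∞]
  [-7, 7, -9, 0]
D(2):
  [0, ∞, -2, ∞]
  [-1, 0, -3, ∞]
  [10, 11, 0, ∞]
  [-7, 7, -9, 0]
D(3):
  [0, 9, -2, ∞]
  [-1, 0, -3, ∞]
  [10, 11, 0, ∞]
  [-7, 2, -9, 0]
D(4):
  [0, 9, -2, ∞]
  [-1, 0, -3, ∞]
  [10, 11, 0, ∞]
  [-7, 2, -9, 0]
Answer: M*[0][2] = -2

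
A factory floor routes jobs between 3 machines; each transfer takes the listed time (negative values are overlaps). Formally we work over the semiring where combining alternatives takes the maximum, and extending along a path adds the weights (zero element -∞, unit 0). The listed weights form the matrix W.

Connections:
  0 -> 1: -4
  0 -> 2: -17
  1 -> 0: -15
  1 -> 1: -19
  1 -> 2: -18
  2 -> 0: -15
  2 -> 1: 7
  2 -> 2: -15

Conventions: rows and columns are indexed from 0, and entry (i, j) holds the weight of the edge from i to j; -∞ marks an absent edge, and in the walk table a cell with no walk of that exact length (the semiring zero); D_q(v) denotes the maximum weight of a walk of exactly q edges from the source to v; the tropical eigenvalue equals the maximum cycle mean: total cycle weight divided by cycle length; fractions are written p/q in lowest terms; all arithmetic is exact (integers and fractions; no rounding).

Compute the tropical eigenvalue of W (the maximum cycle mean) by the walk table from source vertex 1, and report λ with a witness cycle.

q=0: [-∞, 0, -∞]
q=1: [-15, -19, -18]
q=2: [-33, -11, -32]
q=3: [-26, -25, -29]
Optimal cycle mean attained by: cycle 1->2->1, total (-18) + 7, length 2.
Answer: λ = -11/2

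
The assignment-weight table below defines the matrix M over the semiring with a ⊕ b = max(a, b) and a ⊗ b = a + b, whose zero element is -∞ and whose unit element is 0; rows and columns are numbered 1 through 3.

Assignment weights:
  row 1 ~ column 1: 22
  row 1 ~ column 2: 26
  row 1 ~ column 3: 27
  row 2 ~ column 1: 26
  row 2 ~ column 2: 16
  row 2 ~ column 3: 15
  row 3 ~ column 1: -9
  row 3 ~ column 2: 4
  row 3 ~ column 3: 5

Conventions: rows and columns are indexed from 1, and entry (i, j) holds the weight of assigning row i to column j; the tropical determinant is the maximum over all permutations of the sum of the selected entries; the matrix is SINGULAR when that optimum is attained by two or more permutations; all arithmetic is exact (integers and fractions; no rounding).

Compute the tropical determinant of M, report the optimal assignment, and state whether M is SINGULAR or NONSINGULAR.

σ = (1, 2, 3): 22 + 16 + 5 = 43
σ = (1, 3, 2): 22 + 15 + 4 = 41
σ = (2, 1, 3): 26 + 26 + 5 = 57
σ = (2, 3, 1): 26 + 15 + (-9) = 32
σ = (3, 1, 2): 27 + 26 + 4 = 57
σ = (3, 2, 1): 27 + 16 + (-9) = 34
Optimal value attained by: σ = (2, 1, 3).
Answer: det⊕(M) = 57; verdict: SINGULAR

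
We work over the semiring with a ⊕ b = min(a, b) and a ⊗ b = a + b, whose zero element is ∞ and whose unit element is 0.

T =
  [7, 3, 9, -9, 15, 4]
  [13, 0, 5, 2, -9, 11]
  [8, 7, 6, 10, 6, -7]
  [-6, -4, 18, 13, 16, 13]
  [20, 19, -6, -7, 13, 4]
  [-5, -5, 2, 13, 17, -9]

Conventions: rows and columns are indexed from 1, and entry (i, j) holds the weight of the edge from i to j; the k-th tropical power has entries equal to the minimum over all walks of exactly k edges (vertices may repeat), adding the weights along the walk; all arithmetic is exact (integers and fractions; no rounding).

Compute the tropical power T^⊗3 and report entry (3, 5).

T^⊗2:
  [-15, -13, 6, -2, -6, -5]
  [-4, -2, -15, -16, -9, -5]
  [-12, -12, -5, -1, -2, -16]
  [1, -4, 1, -15, -13, -2]
  [-13, -11, 0, 4, 0, -13]
  [-14, -14, -7, -14, -14, -18]
T^⊗3:
  [-10, -13, -12, -24, -22, -14]
  [-22, -20, -15, -16, -11, -22]
  [-21, -21, -14, -21, -21, -25]
  [-21, -19, -19, -20, -13, -11]
  [-18, -18, -11, -22, -20, -22]
  [-23, -23, -20, -23, -23, -27]
Key observation: the optimum is the walk 3->6->2->5, with weight (-7) + (-5) + (-9) = -21.
Optimal value attained by: walk 3->6->2->5.
Answer: (T^⊗3)[3][5] = -21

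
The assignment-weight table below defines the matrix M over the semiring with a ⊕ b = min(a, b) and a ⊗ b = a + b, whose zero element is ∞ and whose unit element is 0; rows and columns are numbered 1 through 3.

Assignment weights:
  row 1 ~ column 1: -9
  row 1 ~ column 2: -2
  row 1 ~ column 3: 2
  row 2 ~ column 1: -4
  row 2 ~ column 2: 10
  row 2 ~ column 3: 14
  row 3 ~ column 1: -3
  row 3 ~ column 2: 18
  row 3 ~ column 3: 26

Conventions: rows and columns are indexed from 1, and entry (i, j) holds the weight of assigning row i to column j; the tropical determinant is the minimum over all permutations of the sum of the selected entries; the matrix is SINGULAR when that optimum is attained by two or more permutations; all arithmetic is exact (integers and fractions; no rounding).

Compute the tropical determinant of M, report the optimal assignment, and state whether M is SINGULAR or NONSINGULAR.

σ = (1, 2, 3): (-9) + 10 + 26 = 27
σ = (1, 3, 2): (-9) + 14 + 18 = 23
σ = (2, 1, 3): (-2) + (-4) + 26 = 20
σ = (2, 3, 1): (-2) + 14 + (-3) = 9
σ = (3, 1, 2): 2 + (-4) + 18 = 16
σ = (3, 2, 1): 2 + 10 + (-3) = 9
Optimal value attained by: σ = (2, 3, 1).
Answer: det⊕(M) = 9; verdict: SINGULAR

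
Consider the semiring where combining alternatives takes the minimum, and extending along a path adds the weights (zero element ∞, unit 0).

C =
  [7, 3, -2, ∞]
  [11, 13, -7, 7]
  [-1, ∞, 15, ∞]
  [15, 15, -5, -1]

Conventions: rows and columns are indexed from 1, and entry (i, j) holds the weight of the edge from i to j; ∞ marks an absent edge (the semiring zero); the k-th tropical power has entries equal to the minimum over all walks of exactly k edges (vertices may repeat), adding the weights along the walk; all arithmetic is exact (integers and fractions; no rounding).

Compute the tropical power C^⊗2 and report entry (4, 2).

C^⊗2:
  [-3, 10, -4, 10]
  [-8, 14, 2, 6]
  [6, 2, -3, ∞]
  [-6, 14, -6, -2]
Key observation: the optimum is the walk 4->4->2, with weight (-1) + 15 = 14.
Optimal value attained by: walk 4->4->2.
Answer: (C^⊗2)[4][2] = 14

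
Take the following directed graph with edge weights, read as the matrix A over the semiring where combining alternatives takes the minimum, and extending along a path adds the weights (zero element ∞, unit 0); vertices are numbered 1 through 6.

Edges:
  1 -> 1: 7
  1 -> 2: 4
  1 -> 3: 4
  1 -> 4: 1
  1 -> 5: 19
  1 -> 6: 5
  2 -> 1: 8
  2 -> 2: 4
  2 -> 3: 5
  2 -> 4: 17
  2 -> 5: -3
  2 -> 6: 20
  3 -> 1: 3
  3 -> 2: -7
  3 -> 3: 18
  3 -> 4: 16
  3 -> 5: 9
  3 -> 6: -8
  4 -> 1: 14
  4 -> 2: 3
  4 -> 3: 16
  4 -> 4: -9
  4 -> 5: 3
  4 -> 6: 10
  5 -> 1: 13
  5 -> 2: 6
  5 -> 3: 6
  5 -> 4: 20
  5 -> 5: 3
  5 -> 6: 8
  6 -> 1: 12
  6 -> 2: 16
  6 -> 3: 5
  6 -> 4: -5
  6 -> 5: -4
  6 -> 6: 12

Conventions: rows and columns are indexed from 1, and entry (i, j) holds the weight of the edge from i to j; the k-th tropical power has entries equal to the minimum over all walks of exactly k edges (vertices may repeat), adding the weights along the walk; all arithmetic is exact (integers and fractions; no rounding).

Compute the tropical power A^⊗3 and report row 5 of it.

A^⊗2:
  [7, -3, 9, -8, 1, -4]
  [8, -2, 3, 8, 0, -3]
  [1, -3, -3, -13, -12, 4]
  [5, -6, 7, -18, -6, 1]
  [9, -1, 9, 3, 3, -2]
  [8, -2, 2, -14, -2, -3]
A^⊗3:
  [5, -5, 1, -17, -8, 1]
  [6, -4, 2, -8, -7, -5]
  [0, -10, -6, -22, -10, -11]
  [-4, -15, -2, -27, -15, -8]
  [7, 2, 3, -7, -6, 1]
  [0, -11, 2, -23, -11, -6]
Answer: row 5 of A^⊗3 = [7, 2, 3, -7, -6, 1]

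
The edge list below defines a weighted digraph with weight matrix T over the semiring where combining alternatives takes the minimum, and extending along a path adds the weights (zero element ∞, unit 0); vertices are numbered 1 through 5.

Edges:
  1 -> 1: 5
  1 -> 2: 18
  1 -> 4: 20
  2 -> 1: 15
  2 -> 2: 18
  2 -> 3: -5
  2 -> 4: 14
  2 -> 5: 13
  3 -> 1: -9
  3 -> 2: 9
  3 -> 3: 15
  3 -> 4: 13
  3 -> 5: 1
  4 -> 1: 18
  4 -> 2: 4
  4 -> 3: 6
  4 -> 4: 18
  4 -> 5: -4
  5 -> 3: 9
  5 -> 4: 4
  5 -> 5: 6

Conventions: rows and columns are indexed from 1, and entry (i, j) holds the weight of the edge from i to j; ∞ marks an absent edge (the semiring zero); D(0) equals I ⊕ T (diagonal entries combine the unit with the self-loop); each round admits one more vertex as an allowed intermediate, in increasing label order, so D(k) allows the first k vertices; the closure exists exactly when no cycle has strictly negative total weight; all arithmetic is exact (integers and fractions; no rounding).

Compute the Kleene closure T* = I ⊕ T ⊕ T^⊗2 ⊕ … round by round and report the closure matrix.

D(0):
  [0, 18, ∞, 20, ∞]
  [15, 0, -5, 14, 13]
  [-9, 9, 0, 13, 1]
  [18, 4, 6, 0, -4]
  [∞, ∞, 9, 4, 0]
D(1):
  [0, 18, ∞, 20, ∞]
  [15, 0, -5, 14, 13]
  [-9, 9, 0, 11, 1]
  [18, 4, 6, 0, -4]
  [∞, ∞, 9, 4, 0]
D(2):
  [0, 18, 13, 20, 31]
  [15, 0, -5, 14, 13]
  [-9, 9, 0, 11, 1]
  [18, 4, -1, 0, -4]
  [∞, ∞, 9, 4, 0]
D(3):
  [0, 18, 13, 20, 14]
  [-14, 0, -5, 6, -4]
  [-9, 9, 0, 11, 1]
  [-10, 4, -1, 0, -4]
  [0, 18, 9, 4, 0]
D(4):
  [0, 18, 13, 20, 14]
  [-14, 0, -5, 6, -4]
  [-9, 9, 0, 11, 1]
  [-10, 4, -1, 0, -4]
  [-6, 8, 3, 4, 0]
D(5):
  [0, 18, 13, 18, 14]
  [-14, 0, -5, 0, -4]
  [-9, 9, 0, 5, 1]
  [-10, 4, -1, 0, -4]
  [-6, 8, 3, 4, 0]
Answer: T* = [[0, 18, 13, 18, 14], [-14, 0, -5, 0, -4], [-9, 9, 0, 5, 1], [-10, 4, -1, 0, -4], [-6, 8, 3, 4, 0]]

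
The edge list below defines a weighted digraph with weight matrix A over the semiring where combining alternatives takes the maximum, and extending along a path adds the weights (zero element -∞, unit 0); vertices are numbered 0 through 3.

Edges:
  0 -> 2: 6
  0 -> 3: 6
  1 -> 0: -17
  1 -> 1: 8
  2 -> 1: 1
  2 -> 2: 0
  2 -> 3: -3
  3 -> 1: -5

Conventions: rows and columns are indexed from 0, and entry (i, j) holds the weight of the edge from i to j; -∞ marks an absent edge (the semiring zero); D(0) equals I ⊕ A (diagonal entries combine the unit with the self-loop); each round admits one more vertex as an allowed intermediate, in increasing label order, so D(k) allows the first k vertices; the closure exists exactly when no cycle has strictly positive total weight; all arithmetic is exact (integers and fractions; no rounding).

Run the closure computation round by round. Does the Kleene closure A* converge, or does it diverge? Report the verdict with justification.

Detection: at round 0, diagonal entry (1, 1) turns strictly positive.
Key observation: the cycle 1->1 has total weight 8, which is strictly positive.
Answer: DIVERGES — positive cycle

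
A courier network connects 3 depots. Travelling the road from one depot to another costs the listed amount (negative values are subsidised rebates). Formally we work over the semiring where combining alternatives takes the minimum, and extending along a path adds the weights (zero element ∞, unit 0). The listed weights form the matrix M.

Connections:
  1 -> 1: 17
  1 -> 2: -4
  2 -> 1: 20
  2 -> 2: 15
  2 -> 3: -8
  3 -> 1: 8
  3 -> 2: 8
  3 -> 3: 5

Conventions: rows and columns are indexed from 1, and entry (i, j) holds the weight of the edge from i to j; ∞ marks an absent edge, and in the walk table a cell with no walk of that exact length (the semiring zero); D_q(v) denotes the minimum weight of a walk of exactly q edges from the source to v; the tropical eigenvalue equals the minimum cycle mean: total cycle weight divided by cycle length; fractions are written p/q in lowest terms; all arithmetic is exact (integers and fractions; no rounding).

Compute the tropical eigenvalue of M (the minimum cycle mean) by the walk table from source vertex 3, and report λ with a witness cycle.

q=0: [∞, ∞, 0]
q=1: [8, 8, 5]
q=2: [13, 4, 0]
q=3: [8, 8, -4]
Optimal cycle mean attained by: cycle 1->2->3->1, total (-4) + (-8) + 8, length 3.
Answer: λ = -4/3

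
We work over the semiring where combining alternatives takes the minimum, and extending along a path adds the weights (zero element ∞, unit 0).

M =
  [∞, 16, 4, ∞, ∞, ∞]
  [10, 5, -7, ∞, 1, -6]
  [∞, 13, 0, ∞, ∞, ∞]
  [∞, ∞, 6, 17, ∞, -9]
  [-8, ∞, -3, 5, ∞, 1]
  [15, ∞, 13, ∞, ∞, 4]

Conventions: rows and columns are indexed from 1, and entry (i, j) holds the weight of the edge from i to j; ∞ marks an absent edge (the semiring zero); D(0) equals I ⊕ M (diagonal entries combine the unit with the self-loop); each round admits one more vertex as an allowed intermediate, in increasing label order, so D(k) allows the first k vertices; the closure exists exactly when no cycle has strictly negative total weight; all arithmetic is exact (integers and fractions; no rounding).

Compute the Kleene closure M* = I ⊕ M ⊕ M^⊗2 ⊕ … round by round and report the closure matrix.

D(0):
  [0, 16, 4, ∞, ∞, ∞]
  [10, 0, -7, ∞, 1, -6]
  [∞, 13, 0, ∞, ∞, ∞]
  [∞, ∞, 6, 0, ∞, -9]
  [-8, ∞, -3, 5, 0, 1]
  [15, ∞, 13, ∞, ∞, 0]
D(1):
  [0, 16, 4, ∞, ∞, ∞]
  [10, 0, -7, ∞, 1, -6]
  [∞, 13, 0, ∞, ∞, ∞]
  [∞, ∞, 6, 0, ∞, -9]
  [-8, 8, -4, 5, 0, 1]
  [15, 31, 13, ∞, ∞, 0]
D(2):
  [0, 16, 4, ∞, 17, 10]
  [10, 0, -7, ∞, 1, -6]
  [23, 13, 0, ∞, 14, 7]
  [∞, ∞, 6, 0, ∞, -9]
  [-8, 8, -4, 5, 0, 1]
  [15, 31, 13, ∞, 32, 0]
D(3):
  [0, 16, 4, ∞, 17, 10]
  [10, 0, -7, ∞, 1, -6]
  [23, 13, 0, ∞, 14, 7]
  [29, 19, 6, 0, 20, -9]
  [-8, 8, -4, 5, 0, 1]
  [15, 26, 13, ∞, 27, 0]
D(4):
  [0, 16, 4, ∞, 17, 10]
  [10, 0, -7, ∞, 1, -6]
  [23, 13, 0, ∞, 14, 7]
  [29, 19, 6, 0, 20, -9]
  [-8, 8, -4, 5, 0, -4]
  [15, 26, 13, ∞, 27, 0]
D(5):
  [0, 16, 4, 22, 17, 10]
  [-7, 0, -7, 6, 1, -6]
  [6, 13, 0, 19, 14, 7]
  [12, 19, 6, 0, 20, -9]
  [-8, 8, -4, 5, 0, -4]
  [15, 26, 13, 32, 27, 0]
D(6):
  [0, 16, 4, 22, 17, 10]
  [-7, 0, -7, 6, 1, -6]
  [6, 13, 0, 19, 14, 7]
  [6, 17, 4, 0, 18, -9]
  [-8, 8, -4, 5, 0, -4]
  [15, 26, 13, 32, 27, 0]
Answer: M* = [[0, 16, 4, 22, 17, 10], [-7, 0, -7, 6, 1, -6], [6, 13, 0, 19, 14, 7], [6, 17, 4, 0, 18, -9], [-8, 8, -4, 5, 0, -4], [15, 26, 13, 32, 27, 0]]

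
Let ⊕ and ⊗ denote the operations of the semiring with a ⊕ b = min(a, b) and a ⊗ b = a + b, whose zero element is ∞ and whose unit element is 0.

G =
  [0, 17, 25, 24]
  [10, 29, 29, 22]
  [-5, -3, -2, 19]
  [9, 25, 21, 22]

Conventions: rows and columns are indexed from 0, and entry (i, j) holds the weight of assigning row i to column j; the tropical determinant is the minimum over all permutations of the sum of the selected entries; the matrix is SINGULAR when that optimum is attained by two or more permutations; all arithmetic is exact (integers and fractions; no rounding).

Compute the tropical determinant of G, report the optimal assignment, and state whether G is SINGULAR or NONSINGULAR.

σ = (0, 1, 2, 3): 0 + 29 + (-2) + 22 = 49
σ = (0, 1, 3, 2): 0 + 29 + 19 + 21 = 69
σ = (0, 2, 1, 3): 0 + 29 + (-3) + 22 = 48
σ = (0, 2, 3, 1): 0 + 29 + 19 + 25 = 73
σ = (0, 3, 1, 2): 0 + 22 + (-3) + 21 = 40
σ = (0, 3, 2, 1): 0 + 22 + (-2) + 25 = 45
σ = (1, 0, 2, 3): 17 + 10 + (-2) + 22 = 47
σ = (1, 0, 3, 2): 17 + 10 + 19 + 21 = 67
σ = (1, 2, 0, 3): 17 + 29 + (-5) + 22 = 63
σ = (1, 2, 3, 0): 17 + 29 + 19 + 9 = 74
σ = (1, 3, 0, 2): 17 + 22 + (-5) + 21 = 55
σ = (1, 3, 2, 0): 17 + 22 + (-2) + 9 = 46
σ = (2, 0, 1, 3): 25 + 10 + (-3) + 22 = 54
σ = (2, 0, 3, 1): 25 + 10 + 19 + 25 = 79
σ = (2, 1, 0, 3): 25 + 29 + (-5) + 22 = 71
σ = (2, 1, 3, 0): 25 + 29 + 19 + 9 = 82
σ = (2, 3, 0, 1): 25 + 22 + (-5) + 25 = 67
σ = (2, 3, 1, 0): 25 + 22 + (-3) + 9 = 53
σ = (3, 0, 1, 2): 24 + 10 + (-3) + 21 = 52
σ = (3, 0, 2, 1): 24 + 10 + (-2) + 25 = 57
σ = (3, 1, 0, 2): 24 + 29 + (-5) + 21 = 69
σ = (3, 1, 2, 0): 24 + 29 + (-2) + 9 = 60
σ = (3, 2, 0, 1): 24 + 29 + (-5) + 25 = 73
σ = (3, 2, 1, 0): 24 + 29 + (-3) + 9 = 59
Optimal value attained by: σ = (0, 3, 1, 2).
Answer: det⊕(G) = 40; verdict: NONSINGULAR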